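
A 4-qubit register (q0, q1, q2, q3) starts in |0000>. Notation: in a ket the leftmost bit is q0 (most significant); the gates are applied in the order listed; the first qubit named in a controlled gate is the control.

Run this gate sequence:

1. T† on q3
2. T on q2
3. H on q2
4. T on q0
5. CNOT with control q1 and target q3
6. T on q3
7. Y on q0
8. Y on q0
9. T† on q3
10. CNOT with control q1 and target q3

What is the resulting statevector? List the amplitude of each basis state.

The final amplitudes are sqrt(2)/2 on |0000>, sqrt(2)/2 on |0010>, and 0 on every other basis state. Key observation: gates 5-10 undo each other exactly, leaving only the rest of the circuit to track.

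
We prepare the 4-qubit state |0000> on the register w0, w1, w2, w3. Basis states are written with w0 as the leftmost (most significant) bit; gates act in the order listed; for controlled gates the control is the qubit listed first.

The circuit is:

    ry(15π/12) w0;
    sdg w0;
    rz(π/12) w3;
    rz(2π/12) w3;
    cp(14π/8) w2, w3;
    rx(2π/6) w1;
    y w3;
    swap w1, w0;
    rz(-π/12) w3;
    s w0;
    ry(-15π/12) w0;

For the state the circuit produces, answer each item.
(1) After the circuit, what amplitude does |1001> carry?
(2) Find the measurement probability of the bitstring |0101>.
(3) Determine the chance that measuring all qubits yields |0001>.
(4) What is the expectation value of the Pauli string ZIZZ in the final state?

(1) The amplitude on |1001> is (-sqrt(2) + 2 + sqrt(6))*exp(I*pi/3)/8.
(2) A full measurement returns |0101> with probability -sqrt(6)/16 - sqrt(3)/16 + sqrt(2)/16 + 3/16.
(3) A full measurement returns |0001> with probability -3*sqrt(2)/16 - sqrt(6)/16 + sqrt(3)/16 + 5/16.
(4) In the final state, ZIZZ has expectation sqrt(2)/4 + sqrt(6)/4.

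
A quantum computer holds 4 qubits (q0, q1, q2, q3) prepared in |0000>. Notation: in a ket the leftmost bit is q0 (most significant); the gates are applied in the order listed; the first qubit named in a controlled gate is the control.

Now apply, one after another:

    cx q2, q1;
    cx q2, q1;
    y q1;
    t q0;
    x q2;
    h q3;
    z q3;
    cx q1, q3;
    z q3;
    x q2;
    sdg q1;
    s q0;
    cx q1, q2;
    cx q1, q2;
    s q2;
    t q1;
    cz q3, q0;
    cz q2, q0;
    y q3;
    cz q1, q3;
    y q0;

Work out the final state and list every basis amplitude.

The final amplitudes are -sqrt(2)*exp(I*pi/4)/2 on |1100>, -sqrt(2)*exp(I*pi/4)/2 on |1101>, and 0 on every other basis state. Key observation: gates 13-14 undo each other exactly, leaving only the rest of the circuit to track.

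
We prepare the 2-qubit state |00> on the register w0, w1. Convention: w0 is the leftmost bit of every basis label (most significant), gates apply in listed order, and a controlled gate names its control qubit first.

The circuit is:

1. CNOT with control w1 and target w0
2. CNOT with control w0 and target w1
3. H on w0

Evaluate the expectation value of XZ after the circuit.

In the final state, XZ has expectation 1.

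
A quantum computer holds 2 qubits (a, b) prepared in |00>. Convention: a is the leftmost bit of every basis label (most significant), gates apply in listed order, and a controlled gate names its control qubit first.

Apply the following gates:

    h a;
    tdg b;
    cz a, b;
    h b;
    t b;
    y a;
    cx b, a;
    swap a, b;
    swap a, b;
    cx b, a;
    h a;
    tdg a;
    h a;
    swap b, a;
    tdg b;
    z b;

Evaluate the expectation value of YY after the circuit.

The expectation value of YY is -1/2.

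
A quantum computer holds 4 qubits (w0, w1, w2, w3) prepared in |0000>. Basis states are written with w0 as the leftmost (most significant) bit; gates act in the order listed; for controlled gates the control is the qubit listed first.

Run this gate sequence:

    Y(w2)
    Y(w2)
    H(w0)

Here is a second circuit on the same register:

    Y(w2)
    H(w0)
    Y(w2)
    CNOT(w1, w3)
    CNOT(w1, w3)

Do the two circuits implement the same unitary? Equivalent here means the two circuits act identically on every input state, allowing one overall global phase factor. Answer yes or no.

Yes: on every input state the two circuits agree up to one overall phase factor.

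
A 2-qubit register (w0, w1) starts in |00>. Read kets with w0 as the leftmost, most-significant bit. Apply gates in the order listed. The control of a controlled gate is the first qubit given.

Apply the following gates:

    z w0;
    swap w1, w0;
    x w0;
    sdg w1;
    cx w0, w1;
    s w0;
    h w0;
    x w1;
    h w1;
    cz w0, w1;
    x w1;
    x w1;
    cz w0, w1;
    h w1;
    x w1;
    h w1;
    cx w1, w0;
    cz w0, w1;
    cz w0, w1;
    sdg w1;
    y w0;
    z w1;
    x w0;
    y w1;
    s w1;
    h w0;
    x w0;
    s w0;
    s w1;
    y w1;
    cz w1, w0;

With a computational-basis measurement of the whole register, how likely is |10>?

Outcome |10> occurs with probability 1/2.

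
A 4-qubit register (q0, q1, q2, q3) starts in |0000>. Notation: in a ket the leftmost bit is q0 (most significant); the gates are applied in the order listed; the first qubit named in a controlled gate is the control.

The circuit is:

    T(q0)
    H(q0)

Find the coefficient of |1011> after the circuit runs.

The final state's coefficient on |1011> equals 0.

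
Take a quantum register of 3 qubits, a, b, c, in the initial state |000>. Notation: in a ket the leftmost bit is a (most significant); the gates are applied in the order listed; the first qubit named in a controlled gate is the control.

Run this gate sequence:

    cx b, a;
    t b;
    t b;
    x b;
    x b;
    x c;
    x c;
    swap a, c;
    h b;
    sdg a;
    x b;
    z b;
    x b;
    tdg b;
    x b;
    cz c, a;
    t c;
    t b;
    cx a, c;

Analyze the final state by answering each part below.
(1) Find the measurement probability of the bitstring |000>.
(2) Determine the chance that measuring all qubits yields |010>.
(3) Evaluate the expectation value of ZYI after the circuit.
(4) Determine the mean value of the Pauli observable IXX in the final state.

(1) A full measurement returns |000> with probability 1/2. Key observation: steps 4-5 multiply out to the identity, so the circuit reduces to the remaining gates.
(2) A full measurement returns |010> with probability 1/2.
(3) The observable ZYI averages to -1.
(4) The expectation value of IXX is 0.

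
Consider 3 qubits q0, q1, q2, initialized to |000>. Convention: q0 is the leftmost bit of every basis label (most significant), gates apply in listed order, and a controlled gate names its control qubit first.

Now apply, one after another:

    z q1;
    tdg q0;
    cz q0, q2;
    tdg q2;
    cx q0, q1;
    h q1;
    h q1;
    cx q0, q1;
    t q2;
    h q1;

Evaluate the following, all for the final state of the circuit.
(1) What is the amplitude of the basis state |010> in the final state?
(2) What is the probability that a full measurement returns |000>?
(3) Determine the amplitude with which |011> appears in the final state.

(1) |010> carries amplitude sqrt(2)/2 in the final state. Key observation: steps 4-9 multiply out to the identity, so the circuit reduces to the remaining gates.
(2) The probability of measuring |000> is 1/2.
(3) The amplitude on |011> is 0.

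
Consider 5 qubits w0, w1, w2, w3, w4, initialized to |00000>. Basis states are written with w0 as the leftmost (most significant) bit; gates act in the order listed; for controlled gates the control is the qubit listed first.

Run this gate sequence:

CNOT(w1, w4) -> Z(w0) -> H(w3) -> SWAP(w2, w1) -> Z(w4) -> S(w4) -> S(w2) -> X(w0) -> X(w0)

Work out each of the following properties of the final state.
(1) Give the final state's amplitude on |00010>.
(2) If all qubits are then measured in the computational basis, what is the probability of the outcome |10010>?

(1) The amplitude on |00010> is sqrt(2)/2. Key observation: the block from step 8 through step 9 cancels to the identity and can be dropped.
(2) Outcome |10010> occurs with probability 0.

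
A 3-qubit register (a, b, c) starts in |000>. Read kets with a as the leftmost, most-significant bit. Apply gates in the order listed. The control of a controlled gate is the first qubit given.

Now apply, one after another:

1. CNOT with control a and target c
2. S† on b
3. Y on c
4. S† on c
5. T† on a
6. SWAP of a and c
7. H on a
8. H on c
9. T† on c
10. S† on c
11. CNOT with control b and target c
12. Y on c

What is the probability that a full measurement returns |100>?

A full measurement returns |100> with probability 1/4.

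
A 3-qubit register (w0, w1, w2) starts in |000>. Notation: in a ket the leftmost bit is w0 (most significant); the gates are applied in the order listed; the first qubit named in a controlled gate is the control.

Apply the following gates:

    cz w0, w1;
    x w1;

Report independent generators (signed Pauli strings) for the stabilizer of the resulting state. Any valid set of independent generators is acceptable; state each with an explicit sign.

The stabilizer group can be generated by +ZII, -IZI, +IIZ, among other valid generating sets.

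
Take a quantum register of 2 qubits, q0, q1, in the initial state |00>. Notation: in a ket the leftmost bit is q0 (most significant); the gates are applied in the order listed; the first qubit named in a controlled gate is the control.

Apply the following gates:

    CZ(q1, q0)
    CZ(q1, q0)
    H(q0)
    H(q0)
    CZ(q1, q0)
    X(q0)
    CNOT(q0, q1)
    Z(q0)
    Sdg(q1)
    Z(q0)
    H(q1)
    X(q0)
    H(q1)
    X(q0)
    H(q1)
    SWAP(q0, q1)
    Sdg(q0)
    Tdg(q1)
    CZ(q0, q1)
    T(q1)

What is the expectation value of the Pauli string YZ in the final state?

In the final state, YZ has expectation 1. Key observation: gates 2-5 undo each other exactly, leaving only the rest of the circuit to track.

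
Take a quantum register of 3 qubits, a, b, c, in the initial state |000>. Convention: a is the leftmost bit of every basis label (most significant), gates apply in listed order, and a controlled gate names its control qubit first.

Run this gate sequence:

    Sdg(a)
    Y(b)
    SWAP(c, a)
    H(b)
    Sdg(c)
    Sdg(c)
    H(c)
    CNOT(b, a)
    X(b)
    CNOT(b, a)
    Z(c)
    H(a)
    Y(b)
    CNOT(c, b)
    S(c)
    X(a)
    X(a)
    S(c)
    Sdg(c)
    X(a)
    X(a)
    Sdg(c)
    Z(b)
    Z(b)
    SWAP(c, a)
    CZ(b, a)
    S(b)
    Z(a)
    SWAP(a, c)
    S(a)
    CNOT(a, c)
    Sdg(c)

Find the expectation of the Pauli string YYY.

The expectation value of YYY is 0. Key observation: steps 15-22 multiply out to the identity, so the circuit reduces to the remaining gates.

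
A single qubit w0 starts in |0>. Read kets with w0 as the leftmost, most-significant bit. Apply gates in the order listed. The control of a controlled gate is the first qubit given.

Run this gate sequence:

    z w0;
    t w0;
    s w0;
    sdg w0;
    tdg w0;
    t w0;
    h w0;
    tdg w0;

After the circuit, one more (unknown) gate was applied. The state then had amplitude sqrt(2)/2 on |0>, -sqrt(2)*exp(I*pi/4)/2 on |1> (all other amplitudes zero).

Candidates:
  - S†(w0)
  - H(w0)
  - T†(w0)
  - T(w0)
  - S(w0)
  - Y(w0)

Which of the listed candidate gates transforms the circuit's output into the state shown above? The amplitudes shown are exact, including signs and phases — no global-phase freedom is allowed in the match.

The unique candidate consistent with the amplitudes is S†(w0).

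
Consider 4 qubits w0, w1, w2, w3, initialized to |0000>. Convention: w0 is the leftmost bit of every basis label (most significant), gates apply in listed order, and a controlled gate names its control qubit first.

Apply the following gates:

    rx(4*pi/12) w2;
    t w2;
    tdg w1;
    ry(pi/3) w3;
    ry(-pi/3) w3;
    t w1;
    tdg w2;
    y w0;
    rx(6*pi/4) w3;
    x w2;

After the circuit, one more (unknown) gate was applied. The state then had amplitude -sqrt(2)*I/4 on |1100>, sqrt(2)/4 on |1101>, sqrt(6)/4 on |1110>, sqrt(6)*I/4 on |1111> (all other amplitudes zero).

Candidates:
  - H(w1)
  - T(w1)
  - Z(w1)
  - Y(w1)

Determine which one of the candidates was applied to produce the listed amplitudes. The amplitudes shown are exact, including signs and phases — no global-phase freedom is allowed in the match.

The unique candidate consistent with the amplitudes is Y(w1). Key observation: gates 2-7 undo each other exactly, leaving only the rest of the circuit to track.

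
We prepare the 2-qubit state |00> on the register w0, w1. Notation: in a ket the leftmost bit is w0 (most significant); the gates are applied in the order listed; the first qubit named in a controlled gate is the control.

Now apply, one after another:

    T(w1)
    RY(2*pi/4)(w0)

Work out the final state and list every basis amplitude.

The final amplitudes are sqrt(2)/2 on |00>, 0 on |01>, sqrt(2)/2 on |10>, 0 on |11>.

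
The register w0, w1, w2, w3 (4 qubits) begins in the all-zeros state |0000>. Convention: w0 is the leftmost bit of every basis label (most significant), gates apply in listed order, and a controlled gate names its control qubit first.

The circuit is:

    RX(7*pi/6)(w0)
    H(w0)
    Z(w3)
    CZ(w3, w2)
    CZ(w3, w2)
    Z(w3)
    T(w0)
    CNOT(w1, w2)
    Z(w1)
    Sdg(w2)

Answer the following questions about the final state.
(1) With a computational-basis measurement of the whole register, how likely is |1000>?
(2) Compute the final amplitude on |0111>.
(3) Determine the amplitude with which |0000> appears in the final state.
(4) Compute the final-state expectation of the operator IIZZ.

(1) Outcome |1000> occurs with probability 1/2. Key observation: gates 3-6 undo each other exactly, leaving only the rest of the circuit to track.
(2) The amplitude on |0111> is 0.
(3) |0000> carries amplitude (1 - I)*(1 - sqrt(3)*I)/4 in the final state.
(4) The observable IIZZ averages to 1.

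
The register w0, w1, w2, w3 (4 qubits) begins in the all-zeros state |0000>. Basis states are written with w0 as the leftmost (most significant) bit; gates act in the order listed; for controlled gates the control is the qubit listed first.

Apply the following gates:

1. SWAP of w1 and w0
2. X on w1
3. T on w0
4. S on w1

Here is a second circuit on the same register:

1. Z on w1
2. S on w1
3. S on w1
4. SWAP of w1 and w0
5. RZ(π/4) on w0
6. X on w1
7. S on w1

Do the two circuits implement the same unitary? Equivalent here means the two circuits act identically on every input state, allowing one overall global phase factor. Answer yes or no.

Yes — the two circuits implement the same unitary up to a global phase.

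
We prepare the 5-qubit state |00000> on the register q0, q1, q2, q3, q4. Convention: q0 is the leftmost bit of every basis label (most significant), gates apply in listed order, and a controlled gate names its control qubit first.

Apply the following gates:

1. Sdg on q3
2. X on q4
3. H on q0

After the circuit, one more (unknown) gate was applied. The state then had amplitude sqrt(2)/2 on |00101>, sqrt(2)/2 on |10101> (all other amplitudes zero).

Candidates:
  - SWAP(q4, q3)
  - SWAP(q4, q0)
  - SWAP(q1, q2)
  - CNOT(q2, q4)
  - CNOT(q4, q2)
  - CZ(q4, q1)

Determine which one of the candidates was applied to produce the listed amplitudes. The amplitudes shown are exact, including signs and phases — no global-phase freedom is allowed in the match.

It was CNOT(q4, q2) that produced the state shown.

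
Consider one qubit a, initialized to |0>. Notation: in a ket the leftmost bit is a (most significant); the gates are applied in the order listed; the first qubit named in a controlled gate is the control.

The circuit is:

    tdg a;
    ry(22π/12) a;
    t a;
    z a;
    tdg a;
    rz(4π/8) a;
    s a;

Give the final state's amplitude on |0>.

The final state's coefficient on |0> equals (sqrt(2) + sqrt(6))*exp(3*I*pi/4)/4.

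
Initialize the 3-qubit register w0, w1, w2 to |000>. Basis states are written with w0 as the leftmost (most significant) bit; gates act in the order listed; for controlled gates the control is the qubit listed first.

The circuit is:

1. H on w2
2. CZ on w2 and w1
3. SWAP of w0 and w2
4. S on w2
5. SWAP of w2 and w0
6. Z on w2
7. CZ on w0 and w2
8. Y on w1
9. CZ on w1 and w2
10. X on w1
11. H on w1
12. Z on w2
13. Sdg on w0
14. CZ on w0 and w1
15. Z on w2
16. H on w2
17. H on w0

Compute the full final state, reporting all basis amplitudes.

The final amplitudes are I/2 on |000>, 0 on |001>, I/2 on |010>, 0 on |011>, I/2 on |100>, 0 on |101>, I/2 on |110>, 0 on |111>.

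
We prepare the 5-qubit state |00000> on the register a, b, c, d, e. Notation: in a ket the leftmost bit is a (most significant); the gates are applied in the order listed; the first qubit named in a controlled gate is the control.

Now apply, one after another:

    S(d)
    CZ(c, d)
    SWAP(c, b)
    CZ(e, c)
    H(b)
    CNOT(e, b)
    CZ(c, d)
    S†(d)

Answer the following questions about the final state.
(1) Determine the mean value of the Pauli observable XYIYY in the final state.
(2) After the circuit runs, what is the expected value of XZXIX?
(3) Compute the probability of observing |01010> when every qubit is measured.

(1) The observable XYIYY averages to 0.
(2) In the final state, XZXIX has expectation 0.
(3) A full measurement returns |01010> with probability 0.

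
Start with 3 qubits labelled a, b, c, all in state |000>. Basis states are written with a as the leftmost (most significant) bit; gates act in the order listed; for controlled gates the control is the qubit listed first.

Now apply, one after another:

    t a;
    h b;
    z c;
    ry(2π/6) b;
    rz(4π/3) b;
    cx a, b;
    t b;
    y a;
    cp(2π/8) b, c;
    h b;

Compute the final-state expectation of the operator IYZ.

The observable IYZ averages to sqrt(2)/8 + sqrt(6)/8.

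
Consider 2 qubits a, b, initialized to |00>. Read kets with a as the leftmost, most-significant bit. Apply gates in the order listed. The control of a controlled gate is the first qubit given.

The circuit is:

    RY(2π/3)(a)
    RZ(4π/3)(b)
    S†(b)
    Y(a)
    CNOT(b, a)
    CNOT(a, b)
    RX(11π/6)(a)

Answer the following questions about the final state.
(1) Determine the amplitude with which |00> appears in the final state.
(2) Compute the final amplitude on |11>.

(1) |00> carries amplitude (-3*sqrt(2) - sqrt(6))*exp(5*I*pi/6)/8 in the final state.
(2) The final state's coefficient on |11> equals (sqrt(2) + sqrt(6))*exp(5*I*pi/6)/8.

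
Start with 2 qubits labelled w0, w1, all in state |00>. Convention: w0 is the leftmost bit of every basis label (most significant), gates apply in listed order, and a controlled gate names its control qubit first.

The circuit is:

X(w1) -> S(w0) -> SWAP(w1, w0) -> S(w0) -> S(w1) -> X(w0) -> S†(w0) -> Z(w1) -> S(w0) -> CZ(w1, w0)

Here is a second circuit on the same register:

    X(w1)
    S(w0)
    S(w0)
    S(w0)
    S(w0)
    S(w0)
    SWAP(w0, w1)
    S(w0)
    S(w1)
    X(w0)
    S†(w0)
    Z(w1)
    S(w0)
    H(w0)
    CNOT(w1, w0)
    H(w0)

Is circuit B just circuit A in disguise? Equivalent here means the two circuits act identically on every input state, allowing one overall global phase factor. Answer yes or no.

Yes: on every input state the two circuits agree up to one overall phase factor.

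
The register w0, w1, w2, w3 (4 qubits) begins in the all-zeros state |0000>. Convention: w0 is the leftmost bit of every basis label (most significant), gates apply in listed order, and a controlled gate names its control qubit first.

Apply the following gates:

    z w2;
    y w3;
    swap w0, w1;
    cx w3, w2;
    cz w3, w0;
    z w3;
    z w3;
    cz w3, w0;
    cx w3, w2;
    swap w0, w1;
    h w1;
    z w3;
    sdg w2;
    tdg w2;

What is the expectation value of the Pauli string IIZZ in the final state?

The observable IIZZ averages to -1. Key observation: the block from step 3 through step 10 cancels to the identity and can be dropped.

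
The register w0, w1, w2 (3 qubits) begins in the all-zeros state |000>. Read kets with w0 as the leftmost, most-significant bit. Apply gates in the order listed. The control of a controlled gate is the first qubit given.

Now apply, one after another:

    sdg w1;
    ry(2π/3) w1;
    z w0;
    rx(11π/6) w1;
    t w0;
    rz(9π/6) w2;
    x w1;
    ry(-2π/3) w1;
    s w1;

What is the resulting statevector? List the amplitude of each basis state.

The final amplitudes are (sqrt(6) + 3*sqrt(2) - 2*sqrt(2)*I + 2*sqrt(6)*I)*exp(I*pi/4)/8 on |000>, (-sqrt(6) - sqrt(2))*exp(3*I*pi/4)/8 on |010>, and 0 on every other basis state.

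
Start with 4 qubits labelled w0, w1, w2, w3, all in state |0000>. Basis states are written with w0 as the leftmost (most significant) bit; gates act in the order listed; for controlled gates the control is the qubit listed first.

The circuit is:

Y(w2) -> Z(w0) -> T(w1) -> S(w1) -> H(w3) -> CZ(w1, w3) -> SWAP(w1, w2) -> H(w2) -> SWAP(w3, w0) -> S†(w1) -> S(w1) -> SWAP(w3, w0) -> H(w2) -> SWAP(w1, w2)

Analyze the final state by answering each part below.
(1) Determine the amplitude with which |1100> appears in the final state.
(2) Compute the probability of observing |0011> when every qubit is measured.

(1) The amplitude on |1100> is 0. Key observation: the block from step 7 through step 14 cancels to the identity and can be dropped.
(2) A full measurement returns |0011> with probability 1/2.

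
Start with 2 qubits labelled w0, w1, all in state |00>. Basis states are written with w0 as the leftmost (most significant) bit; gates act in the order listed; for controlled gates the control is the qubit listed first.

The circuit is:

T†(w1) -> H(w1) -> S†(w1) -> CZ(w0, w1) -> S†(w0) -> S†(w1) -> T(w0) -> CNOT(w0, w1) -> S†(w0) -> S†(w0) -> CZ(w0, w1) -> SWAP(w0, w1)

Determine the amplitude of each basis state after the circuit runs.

After the circuit, the state carries amplitude sqrt(2)/2 on |00>, 0 on |01>, -sqrt(2)/2 on |10>, 0 on |11>.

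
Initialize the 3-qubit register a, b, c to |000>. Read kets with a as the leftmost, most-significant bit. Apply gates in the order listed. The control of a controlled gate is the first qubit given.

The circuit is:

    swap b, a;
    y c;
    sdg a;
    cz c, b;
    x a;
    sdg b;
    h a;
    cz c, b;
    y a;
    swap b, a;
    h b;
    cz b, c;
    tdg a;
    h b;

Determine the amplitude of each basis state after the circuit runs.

The final amplitudes are -sqrt(2)/2 on |001>, -sqrt(2)/2 on |011>, and 0 on every other basis state.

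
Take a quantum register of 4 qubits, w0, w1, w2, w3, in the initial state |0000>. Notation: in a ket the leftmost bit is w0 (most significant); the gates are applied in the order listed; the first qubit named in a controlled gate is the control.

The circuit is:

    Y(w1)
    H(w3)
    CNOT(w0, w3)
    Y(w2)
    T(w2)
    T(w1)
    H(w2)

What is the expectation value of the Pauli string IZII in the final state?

The observable IZII averages to -1.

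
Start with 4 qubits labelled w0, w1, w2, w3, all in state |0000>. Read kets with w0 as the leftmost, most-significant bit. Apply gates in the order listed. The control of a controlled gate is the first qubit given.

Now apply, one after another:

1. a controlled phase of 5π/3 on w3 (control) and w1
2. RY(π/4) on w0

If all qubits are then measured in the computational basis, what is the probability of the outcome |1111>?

A full measurement returns |1111> with probability 0.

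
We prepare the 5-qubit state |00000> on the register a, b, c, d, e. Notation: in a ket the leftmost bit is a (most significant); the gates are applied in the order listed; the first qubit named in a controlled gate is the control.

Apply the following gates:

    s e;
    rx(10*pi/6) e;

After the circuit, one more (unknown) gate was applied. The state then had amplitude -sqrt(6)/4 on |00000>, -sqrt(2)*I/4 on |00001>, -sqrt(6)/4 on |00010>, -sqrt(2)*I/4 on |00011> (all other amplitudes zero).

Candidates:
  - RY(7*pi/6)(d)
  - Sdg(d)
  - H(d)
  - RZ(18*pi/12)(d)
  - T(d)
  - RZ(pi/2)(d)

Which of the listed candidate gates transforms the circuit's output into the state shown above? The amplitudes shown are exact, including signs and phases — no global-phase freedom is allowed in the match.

The unique candidate consistent with the amplitudes is H(d).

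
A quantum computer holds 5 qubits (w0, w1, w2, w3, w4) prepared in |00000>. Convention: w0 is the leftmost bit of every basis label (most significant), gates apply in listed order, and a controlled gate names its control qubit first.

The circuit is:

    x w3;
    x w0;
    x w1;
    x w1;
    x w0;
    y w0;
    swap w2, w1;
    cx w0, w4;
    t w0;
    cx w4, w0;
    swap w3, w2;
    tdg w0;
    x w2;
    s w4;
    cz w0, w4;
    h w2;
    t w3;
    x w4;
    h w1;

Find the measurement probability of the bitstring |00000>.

The probability of measuring |00000> is 1/4.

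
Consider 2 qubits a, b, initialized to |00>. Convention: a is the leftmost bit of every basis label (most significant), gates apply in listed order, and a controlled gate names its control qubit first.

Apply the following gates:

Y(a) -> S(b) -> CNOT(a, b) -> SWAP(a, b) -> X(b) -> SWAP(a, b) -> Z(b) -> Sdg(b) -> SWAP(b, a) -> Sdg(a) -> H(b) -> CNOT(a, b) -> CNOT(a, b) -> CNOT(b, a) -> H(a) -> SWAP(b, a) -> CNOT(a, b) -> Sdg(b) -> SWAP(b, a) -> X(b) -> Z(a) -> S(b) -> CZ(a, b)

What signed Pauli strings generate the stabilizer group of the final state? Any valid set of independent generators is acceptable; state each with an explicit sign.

One valid set of independent stabilizer generators is +YI, +IY (any independent generating set of the same group is equally correct).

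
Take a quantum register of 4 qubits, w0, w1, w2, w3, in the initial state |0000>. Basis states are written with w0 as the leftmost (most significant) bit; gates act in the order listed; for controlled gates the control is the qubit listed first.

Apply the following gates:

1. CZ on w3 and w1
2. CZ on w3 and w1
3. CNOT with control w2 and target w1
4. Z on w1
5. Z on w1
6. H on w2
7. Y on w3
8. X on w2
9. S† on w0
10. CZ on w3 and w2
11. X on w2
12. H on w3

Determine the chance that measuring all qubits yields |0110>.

Outcome |0110> occurs with probability 0.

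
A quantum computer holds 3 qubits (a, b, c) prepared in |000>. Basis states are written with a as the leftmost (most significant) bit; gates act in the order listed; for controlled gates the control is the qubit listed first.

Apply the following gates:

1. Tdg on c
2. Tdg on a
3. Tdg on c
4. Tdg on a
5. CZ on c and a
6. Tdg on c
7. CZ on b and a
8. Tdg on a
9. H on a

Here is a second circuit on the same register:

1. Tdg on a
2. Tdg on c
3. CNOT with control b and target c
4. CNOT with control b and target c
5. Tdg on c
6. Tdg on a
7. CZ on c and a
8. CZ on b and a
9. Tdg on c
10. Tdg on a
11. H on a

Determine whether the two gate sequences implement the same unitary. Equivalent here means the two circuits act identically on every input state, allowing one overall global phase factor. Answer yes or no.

Yes — the two circuits implement the same unitary up to a global phase.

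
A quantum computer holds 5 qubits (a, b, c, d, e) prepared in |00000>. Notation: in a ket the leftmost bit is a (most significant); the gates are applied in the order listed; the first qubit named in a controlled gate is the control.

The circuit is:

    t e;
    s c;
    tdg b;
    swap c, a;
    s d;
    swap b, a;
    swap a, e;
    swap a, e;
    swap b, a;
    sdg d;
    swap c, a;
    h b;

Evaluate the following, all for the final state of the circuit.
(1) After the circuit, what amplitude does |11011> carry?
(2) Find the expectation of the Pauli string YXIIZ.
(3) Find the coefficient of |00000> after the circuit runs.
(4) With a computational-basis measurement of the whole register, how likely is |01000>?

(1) The amplitude on |11011> is 0. Key observation: the block from step 4 through step 11 cancels to the identity and can be dropped.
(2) The expectation value of YXIIZ is 0.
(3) The final state's coefficient on |00000> equals sqrt(2)/2.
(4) A full measurement returns |01000> with probability 1/2.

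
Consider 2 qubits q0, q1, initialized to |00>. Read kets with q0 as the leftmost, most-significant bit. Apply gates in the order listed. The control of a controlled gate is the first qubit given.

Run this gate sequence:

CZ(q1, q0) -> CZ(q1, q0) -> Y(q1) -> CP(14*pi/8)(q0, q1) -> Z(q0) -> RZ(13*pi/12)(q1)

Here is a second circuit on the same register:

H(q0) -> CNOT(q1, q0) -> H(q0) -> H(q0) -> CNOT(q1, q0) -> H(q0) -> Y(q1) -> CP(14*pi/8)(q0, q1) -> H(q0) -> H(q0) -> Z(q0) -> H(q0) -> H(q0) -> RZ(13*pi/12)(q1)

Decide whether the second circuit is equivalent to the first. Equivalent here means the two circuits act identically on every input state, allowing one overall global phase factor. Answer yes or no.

Yes — the two circuits implement the same unitary up to a global phase.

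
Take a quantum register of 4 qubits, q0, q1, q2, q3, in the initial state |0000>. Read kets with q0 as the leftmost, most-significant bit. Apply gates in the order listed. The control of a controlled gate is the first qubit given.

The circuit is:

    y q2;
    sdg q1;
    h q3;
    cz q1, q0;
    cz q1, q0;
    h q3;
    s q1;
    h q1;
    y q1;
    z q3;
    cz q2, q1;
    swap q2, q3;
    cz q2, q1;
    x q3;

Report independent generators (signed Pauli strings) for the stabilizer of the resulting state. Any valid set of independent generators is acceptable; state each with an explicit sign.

The final state is stabilized by the group generated by +IXII, +ZIII, +IIZI, +IIIZ; other independent generating sets are equally valid. Key observation: steps 2-7 multiply out to the identity, so the circuit reduces to the remaining gates.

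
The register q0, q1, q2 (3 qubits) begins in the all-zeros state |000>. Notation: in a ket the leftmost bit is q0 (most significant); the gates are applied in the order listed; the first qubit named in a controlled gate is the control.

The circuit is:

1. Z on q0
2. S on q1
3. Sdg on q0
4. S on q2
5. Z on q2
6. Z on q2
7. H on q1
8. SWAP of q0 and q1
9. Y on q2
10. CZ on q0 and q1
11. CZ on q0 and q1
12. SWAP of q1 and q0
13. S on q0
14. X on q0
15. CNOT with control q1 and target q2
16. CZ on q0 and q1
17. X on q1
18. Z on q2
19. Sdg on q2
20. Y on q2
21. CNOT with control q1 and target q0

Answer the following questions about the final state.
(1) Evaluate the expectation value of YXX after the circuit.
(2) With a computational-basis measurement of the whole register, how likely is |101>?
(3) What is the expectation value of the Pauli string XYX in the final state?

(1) The observable YXX averages to -1.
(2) Outcome |101> occurs with probability 1/2.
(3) The observable XYX averages to 1.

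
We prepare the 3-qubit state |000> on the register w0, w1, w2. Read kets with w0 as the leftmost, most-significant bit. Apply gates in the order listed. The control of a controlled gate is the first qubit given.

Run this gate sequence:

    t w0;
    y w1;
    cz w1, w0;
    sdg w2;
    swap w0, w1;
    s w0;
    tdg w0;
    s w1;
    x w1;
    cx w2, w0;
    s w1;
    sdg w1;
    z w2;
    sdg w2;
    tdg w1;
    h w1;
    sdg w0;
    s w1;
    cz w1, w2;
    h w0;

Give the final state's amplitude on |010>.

|010> carries amplitude -I/2 in the final state. Key observation: gates 11-12 undo each other exactly, leaving only the rest of the circuit to track.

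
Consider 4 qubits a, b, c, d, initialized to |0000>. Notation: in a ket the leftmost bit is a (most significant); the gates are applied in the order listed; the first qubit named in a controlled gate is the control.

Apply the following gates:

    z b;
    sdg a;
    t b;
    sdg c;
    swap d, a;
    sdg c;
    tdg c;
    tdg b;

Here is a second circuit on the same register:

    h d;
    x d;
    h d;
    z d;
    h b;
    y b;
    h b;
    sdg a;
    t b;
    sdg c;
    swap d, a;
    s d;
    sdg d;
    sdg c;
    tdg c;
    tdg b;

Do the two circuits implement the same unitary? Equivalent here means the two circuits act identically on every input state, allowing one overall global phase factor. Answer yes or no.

No: there is an input state on which the two circuits produce genuinely different outputs (not merely differing by a phase).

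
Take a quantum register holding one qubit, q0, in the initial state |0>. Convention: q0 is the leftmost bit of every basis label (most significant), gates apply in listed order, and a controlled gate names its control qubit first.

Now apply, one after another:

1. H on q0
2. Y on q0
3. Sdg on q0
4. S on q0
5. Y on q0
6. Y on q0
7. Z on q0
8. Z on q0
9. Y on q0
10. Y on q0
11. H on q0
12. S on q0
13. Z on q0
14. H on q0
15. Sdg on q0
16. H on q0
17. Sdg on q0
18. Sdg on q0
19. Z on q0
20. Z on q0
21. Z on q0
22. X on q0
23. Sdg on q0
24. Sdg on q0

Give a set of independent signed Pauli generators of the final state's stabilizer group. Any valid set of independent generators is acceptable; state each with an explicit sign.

The stabilizer group can be generated by -Y, among other valid generating sets.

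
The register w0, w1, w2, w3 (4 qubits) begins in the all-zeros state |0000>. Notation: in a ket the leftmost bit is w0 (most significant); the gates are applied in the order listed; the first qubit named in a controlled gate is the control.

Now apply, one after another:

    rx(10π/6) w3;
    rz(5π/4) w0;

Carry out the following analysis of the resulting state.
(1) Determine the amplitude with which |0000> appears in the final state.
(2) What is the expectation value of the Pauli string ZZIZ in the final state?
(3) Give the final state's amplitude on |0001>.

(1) The final state's coefficient on |0000> equals sqrt(3)*exp(3*I*pi/8)/2.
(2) The observable ZZIZ averages to 1/2.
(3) The amplitude on |0001> is exp(7*I*pi/8)/2.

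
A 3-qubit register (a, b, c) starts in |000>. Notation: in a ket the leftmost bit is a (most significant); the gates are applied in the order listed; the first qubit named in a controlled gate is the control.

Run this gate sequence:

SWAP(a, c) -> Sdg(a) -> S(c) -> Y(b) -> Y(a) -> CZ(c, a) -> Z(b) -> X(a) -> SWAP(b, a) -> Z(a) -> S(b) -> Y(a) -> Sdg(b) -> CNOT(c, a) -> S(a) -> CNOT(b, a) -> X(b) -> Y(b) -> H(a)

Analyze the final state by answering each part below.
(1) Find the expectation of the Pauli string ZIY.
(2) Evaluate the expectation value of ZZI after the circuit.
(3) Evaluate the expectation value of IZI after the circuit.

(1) The observable ZIY averages to 0.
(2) The observable ZZI averages to 0.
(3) The expectation value of IZI is 1.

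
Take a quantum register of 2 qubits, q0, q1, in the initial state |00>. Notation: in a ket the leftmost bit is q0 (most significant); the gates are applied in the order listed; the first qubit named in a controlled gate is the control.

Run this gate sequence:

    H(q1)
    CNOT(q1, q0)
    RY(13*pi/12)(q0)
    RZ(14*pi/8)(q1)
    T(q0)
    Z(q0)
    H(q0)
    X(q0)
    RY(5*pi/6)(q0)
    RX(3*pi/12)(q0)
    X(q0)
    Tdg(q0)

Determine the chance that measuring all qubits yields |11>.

A full measurement returns |11> with probability -sqrt(3)/32 - sqrt(6)/64 - sqrt(2)/64 + 7/32.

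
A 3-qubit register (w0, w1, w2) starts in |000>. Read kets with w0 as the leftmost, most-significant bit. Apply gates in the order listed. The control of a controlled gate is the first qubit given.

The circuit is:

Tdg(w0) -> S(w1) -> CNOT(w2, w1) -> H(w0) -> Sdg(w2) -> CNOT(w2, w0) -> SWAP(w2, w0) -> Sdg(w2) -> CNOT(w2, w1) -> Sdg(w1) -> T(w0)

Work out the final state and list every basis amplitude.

The resulting statevector has amplitude sqrt(2)/2 on |000>, -sqrt(2)/2 on |011>, and 0 on every other basis state.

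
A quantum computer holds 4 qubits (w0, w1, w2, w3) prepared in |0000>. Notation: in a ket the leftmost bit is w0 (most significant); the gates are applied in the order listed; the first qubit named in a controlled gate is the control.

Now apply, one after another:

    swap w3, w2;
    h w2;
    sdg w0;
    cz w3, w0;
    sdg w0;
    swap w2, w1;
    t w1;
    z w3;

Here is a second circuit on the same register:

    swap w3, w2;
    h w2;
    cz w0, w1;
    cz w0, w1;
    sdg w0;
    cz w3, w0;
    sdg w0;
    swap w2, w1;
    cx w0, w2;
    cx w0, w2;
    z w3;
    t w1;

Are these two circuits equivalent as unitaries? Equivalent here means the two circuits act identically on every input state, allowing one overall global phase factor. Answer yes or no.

Yes: on every input state the two circuits agree up to one overall phase factor.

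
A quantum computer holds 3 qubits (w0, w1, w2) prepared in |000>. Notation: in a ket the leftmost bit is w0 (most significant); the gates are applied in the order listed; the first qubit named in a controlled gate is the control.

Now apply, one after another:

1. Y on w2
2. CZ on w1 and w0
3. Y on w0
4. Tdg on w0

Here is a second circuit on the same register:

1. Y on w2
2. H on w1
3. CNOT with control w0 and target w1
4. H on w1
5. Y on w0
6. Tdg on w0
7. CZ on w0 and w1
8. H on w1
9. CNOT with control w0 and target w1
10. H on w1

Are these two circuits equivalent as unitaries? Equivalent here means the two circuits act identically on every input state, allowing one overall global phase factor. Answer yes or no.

Yes — the two circuits implement the same unitary up to a global phase.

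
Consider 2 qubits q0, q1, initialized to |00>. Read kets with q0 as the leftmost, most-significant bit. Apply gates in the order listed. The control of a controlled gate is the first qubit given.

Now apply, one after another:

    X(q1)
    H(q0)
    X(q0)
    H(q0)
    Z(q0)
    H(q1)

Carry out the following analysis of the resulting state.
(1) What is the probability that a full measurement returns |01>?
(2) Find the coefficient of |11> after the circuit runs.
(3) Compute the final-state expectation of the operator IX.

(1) Outcome |01> occurs with probability 1/2.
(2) |11> carries amplitude 0 in the final state.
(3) In the final state, IX has expectation -1.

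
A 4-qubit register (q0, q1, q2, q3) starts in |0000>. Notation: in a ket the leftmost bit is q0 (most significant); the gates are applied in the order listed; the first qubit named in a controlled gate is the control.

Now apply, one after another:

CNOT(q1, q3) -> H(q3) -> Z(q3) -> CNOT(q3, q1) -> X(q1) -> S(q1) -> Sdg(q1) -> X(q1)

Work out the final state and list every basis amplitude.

The final amplitudes are sqrt(2)/2 on |0000>, -sqrt(2)/2 on |0101>, and 0 on every other basis state. Key observation: the block from step 5 through step 8 cancels to the identity and can be dropped.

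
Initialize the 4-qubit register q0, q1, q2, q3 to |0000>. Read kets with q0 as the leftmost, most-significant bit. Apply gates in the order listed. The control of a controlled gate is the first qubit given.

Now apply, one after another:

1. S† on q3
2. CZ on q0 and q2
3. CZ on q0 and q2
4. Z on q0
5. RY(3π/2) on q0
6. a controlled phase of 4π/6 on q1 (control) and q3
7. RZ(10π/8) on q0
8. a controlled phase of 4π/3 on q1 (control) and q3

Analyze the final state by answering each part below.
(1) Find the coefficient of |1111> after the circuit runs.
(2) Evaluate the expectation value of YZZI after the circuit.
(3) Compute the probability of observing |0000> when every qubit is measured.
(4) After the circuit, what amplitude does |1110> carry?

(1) The final state's coefficient on |1111> equals 0. Key observation: steps 2-3 multiply out to the identity, so the circuit reduces to the remaining gates.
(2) The expectation value of YZZI is sqrt(2)/2.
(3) The probability of measuring |0000> is 1/2.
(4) The final state's coefficient on |1110> equals 0.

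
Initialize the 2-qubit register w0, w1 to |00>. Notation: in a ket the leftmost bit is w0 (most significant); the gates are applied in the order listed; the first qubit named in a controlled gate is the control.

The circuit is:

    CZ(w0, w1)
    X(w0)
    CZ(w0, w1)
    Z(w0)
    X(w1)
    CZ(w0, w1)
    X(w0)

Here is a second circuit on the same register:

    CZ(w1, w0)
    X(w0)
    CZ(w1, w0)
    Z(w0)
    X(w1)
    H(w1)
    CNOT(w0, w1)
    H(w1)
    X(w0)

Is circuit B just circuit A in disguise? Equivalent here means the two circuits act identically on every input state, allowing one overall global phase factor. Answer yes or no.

Yes — the two circuits implement the same unitary up to a global phase.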